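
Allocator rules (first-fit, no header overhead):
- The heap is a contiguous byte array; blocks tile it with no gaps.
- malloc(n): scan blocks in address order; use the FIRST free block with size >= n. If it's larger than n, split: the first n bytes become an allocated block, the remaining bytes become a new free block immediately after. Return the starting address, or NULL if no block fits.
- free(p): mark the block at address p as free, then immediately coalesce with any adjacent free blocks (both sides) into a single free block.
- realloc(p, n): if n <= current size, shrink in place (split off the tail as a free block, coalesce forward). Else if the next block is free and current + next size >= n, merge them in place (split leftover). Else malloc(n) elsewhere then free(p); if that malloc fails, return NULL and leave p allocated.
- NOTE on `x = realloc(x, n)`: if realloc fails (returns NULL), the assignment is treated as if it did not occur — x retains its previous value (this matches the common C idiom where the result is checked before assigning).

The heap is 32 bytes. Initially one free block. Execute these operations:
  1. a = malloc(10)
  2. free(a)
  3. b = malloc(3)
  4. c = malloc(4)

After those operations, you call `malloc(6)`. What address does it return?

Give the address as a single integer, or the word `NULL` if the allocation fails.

Answer: 7

Derivation:
Op 1: a = malloc(10) -> a = 0; heap: [0-9 ALLOC][10-31 FREE]
Op 2: free(a) -> (freed a); heap: [0-31 FREE]
Op 3: b = malloc(3) -> b = 0; heap: [0-2 ALLOC][3-31 FREE]
Op 4: c = malloc(4) -> c = 3; heap: [0-2 ALLOC][3-6 ALLOC][7-31 FREE]
malloc(6): first-fit scan over [0-2 ALLOC][3-6 ALLOC][7-31 FREE] -> 7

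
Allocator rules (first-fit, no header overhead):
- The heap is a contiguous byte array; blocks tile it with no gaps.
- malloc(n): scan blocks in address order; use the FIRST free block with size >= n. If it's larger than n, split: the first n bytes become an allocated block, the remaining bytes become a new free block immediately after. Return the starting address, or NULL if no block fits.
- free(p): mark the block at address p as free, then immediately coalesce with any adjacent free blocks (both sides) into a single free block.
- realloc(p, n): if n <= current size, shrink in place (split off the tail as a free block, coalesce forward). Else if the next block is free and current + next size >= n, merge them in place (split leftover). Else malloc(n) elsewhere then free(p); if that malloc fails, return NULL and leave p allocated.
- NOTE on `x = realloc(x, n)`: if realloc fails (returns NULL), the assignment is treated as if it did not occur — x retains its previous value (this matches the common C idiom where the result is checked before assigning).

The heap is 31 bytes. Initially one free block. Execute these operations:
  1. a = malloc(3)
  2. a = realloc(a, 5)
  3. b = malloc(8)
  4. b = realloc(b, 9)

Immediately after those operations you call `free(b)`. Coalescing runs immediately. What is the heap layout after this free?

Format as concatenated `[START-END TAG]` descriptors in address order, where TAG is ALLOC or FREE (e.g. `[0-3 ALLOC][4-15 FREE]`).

Op 1: a = malloc(3) -> a = 0; heap: [0-2 ALLOC][3-30 FREE]
Op 2: a = realloc(a, 5) -> a = 0; heap: [0-4 ALLOC][5-30 FREE]
Op 3: b = malloc(8) -> b = 5; heap: [0-4 ALLOC][5-12 ALLOC][13-30 FREE]
Op 4: b = realloc(b, 9) -> b = 5; heap: [0-4 ALLOC][5-13 ALLOC][14-30 FREE]
free(b): b = 5 -> block [5-13 ALLOC]; mark free, coalesce with adjacent free neighbors -> [0-4 ALLOC][5-30 FREE]

Answer: [0-4 ALLOC][5-30 FREE]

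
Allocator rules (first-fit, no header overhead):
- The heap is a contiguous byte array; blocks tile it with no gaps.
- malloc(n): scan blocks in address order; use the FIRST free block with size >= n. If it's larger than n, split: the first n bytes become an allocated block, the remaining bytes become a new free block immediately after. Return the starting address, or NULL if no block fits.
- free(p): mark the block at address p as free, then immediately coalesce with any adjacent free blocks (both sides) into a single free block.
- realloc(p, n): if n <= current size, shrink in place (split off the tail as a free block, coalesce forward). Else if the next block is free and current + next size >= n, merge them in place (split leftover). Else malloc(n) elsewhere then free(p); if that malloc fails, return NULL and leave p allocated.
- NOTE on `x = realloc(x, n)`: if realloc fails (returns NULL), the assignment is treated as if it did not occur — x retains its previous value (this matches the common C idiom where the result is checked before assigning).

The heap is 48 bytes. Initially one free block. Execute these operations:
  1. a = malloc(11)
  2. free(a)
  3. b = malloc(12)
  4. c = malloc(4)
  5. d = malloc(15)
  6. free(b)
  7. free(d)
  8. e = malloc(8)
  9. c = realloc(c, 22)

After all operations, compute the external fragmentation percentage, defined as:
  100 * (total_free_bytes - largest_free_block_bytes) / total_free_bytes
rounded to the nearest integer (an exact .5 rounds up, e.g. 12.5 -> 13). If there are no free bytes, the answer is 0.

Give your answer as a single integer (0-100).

Answer: 22

Derivation:
Op 1: a = malloc(11) -> a = 0; heap: [0-10 ALLOC][11-47 FREE]
Op 2: free(a) -> (freed a); heap: [0-47 FREE]
Op 3: b = malloc(12) -> b = 0; heap: [0-11 ALLOC][12-47 FREE]
Op 4: c = malloc(4) -> c = 12; heap: [0-11 ALLOC][12-15 ALLOC][16-47 FREE]
Op 5: d = malloc(15) -> d = 16; heap: [0-11 ALLOC][12-15 ALLOC][16-30 ALLOC][31-47 FREE]
Op 6: free(b) -> (freed b); heap: [0-11 FREE][12-15 ALLOC][16-30 ALLOC][31-47 FREE]
Op 7: free(d) -> (freed d); heap: [0-11 FREE][12-15 ALLOC][16-47 FREE]
Op 8: e = malloc(8) -> e = 0; heap: [0-7 ALLOC][8-11 FREE][12-15 ALLOC][16-47 FREE]
Op 9: c = realloc(c, 22) -> c = 12; heap: [0-7 ALLOC][8-11 FREE][12-33 ALLOC][34-47 FREE]
Free blocks: [4 14] total_free=18 largest=14 -> 100*(18-14)/18 = 400/18 ≈ 22.222 -> rounds to 22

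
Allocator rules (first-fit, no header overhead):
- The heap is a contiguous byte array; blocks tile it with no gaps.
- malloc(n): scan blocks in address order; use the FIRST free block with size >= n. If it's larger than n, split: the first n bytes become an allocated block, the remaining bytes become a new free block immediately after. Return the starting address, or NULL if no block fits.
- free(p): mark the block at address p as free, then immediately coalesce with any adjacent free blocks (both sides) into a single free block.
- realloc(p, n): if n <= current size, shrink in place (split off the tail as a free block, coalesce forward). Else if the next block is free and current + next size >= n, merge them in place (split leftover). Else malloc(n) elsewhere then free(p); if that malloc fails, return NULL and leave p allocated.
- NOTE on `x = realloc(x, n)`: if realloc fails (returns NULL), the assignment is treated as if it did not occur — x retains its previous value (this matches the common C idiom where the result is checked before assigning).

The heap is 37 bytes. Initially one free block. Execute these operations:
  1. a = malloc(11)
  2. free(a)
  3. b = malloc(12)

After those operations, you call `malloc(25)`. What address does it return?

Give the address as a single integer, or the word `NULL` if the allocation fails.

Answer: 12

Derivation:
Op 1: a = malloc(11) -> a = 0; heap: [0-10 ALLOC][11-36 FREE]
Op 2: free(a) -> (freed a); heap: [0-36 FREE]
Op 3: b = malloc(12) -> b = 0; heap: [0-11 ALLOC][12-36 FREE]
malloc(25): first-fit scan over [0-11 ALLOC][12-36 FREE] -> 12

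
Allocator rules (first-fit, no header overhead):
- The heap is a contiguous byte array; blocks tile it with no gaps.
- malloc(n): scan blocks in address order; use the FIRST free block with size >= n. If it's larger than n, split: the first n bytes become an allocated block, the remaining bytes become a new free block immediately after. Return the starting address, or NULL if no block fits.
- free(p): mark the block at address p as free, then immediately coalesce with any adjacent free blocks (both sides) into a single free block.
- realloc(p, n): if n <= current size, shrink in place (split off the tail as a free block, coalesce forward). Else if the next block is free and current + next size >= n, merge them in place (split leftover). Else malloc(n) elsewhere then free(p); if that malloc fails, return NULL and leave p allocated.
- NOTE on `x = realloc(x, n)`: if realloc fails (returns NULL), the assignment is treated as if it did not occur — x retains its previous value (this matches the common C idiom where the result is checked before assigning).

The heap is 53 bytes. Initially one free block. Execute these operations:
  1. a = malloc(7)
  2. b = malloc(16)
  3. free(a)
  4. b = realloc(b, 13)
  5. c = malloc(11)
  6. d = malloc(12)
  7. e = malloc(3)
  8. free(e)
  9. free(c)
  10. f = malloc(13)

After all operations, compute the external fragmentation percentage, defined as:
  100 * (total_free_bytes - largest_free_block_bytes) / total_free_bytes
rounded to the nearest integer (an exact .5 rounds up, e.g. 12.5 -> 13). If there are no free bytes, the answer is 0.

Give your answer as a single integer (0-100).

Answer: 61

Derivation:
Op 1: a = malloc(7) -> a = 0; heap: [0-6 ALLOC][7-52 FREE]
Op 2: b = malloc(16) -> b = 7; heap: [0-6 ALLOC][7-22 ALLOC][23-52 FREE]
Op 3: free(a) -> (freed a); heap: [0-6 FREE][7-22 ALLOC][23-52 FREE]
Op 4: b = realloc(b, 13) -> b = 7; heap: [0-6 FREE][7-19 ALLOC][20-52 FREE]
Op 5: c = malloc(11) -> c = 20; heap: [0-6 FREE][7-19 ALLOC][20-30 ALLOC][31-52 FREE]
Op 6: d = malloc(12) -> d = 31; heap: [0-6 FREE][7-19 ALLOC][20-30 ALLOC][31-42 ALLOC][43-52 FREE]
Op 7: e = malloc(3) -> e = 0; heap: [0-2 ALLOC][3-6 FREE][7-19 ALLOC][20-30 ALLOC][31-42 ALLOC][43-52 FREE]
Op 8: free(e) -> (freed e); heap: [0-6 FREE][7-19 ALLOC][20-30 ALLOC][31-42 ALLOC][43-52 FREE]
Op 9: free(c) -> (freed c); heap: [0-6 FREE][7-19 ALLOC][20-30 FREE][31-42 ALLOC][43-52 FREE]
Op 10: f = malloc(13) -> f = NULL; heap: [0-6 FREE][7-19 ALLOC][20-30 FREE][31-42 ALLOC][43-52 FREE]
Free blocks: [7 11 10] total_free=28 largest=11 -> 100*(28-11)/28 = 1700/28 ≈ 60.714 -> rounds to 61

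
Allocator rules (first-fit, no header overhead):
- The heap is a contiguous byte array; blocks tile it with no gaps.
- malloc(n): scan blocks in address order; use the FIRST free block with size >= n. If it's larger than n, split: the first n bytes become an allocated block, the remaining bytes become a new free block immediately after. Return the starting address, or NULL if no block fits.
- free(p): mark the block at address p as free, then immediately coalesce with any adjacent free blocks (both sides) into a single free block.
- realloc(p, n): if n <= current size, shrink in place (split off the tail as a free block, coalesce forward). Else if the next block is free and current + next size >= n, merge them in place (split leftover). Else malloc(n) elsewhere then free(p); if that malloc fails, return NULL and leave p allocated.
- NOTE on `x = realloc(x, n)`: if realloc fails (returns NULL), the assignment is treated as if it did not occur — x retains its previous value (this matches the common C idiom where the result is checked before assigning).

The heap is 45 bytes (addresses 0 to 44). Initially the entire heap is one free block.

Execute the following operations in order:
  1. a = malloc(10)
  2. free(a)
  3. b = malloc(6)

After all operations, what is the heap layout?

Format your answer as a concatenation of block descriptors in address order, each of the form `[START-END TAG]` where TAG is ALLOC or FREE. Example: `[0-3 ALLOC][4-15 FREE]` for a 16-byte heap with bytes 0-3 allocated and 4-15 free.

Answer: [0-5 ALLOC][6-44 FREE]

Derivation:
Op 1: a = malloc(10) -> a = 0; heap: [0-9 ALLOC][10-44 FREE]
Op 2: free(a) -> (freed a); heap: [0-44 FREE]
Op 3: b = malloc(6) -> b = 0; heap: [0-5 ALLOC][6-44 FREE]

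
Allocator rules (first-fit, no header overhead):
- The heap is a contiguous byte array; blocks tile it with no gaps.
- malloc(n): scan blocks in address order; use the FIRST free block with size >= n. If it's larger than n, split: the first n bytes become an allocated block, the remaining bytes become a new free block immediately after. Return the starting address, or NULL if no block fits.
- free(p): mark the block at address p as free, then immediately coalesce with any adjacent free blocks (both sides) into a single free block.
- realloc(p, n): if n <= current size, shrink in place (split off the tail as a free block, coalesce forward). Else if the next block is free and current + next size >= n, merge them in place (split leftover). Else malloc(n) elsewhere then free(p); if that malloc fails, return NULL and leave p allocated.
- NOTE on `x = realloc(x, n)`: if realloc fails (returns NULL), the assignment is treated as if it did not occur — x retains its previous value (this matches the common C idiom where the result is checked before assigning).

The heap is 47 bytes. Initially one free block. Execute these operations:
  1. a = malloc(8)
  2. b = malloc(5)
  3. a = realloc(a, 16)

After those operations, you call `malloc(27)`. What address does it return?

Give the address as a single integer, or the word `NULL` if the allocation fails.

Op 1: a = malloc(8) -> a = 0; heap: [0-7 ALLOC][8-46 FREE]
Op 2: b = malloc(5) -> b = 8; heap: [0-7 ALLOC][8-12 ALLOC][13-46 FREE]
Op 3: a = realloc(a, 16) -> a = 13; heap: [0-7 FREE][8-12 ALLOC][13-28 ALLOC][29-46 FREE]
malloc(27): first-fit scan over [0-7 FREE][8-12 ALLOC][13-28 ALLOC][29-46 FREE] -> NULL

Answer: NULL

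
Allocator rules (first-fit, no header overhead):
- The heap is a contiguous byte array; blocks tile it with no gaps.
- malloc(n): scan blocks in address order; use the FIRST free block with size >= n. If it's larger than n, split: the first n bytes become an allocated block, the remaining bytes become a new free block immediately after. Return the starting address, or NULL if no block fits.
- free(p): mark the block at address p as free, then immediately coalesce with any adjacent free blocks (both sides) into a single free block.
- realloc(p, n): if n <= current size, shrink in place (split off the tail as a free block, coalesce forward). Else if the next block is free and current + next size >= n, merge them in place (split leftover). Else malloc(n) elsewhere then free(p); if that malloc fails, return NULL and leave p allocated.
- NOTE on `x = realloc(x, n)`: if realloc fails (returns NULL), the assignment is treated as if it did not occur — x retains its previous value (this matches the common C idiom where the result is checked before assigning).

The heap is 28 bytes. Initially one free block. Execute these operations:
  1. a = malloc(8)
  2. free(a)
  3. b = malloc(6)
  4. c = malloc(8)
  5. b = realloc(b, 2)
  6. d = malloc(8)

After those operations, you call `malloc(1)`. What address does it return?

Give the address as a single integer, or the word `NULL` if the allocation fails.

Answer: 2

Derivation:
Op 1: a = malloc(8) -> a = 0; heap: [0-7 ALLOC][8-27 FREE]
Op 2: free(a) -> (freed a); heap: [0-27 FREE]
Op 3: b = malloc(6) -> b = 0; heap: [0-5 ALLOC][6-27 FREE]
Op 4: c = malloc(8) -> c = 6; heap: [0-5 ALLOC][6-13 ALLOC][14-27 FREE]
Op 5: b = realloc(b, 2) -> b = 0; heap: [0-1 ALLOC][2-5 FREE][6-13 ALLOC][14-27 FREE]
Op 6: d = malloc(8) -> d = 14; heap: [0-1 ALLOC][2-5 FREE][6-13 ALLOC][14-21 ALLOC][22-27 FREE]
malloc(1): first-fit scan over [0-1 ALLOC][2-5 FREE][6-13 ALLOC][14-21 ALLOC][22-27 FREE] -> 2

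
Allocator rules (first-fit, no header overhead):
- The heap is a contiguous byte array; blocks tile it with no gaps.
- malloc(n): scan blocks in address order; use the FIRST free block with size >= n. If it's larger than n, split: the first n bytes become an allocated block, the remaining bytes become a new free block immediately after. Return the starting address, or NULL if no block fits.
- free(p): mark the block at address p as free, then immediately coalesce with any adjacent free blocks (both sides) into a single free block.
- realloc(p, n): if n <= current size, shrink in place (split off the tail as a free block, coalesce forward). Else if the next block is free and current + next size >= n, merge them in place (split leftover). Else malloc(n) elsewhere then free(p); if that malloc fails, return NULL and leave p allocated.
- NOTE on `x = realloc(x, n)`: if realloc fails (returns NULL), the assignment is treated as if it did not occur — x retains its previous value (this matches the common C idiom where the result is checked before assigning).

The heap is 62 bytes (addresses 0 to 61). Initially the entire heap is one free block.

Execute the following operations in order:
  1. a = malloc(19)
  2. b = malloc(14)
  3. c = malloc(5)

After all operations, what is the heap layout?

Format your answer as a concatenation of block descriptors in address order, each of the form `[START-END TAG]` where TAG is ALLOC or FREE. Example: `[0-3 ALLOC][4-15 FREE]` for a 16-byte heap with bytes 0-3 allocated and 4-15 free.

Answer: [0-18 ALLOC][19-32 ALLOC][33-37 ALLOC][38-61 FREE]

Derivation:
Op 1: a = malloc(19) -> a = 0; heap: [0-18 ALLOC][19-61 FREE]
Op 2: b = malloc(14) -> b = 19; heap: [0-18 ALLOC][19-32 ALLOC][33-61 FREE]
Op 3: c = malloc(5) -> c = 33; heap: [0-18 ALLOC][19-32 ALLOC][33-37 ALLOC][38-61 FREE]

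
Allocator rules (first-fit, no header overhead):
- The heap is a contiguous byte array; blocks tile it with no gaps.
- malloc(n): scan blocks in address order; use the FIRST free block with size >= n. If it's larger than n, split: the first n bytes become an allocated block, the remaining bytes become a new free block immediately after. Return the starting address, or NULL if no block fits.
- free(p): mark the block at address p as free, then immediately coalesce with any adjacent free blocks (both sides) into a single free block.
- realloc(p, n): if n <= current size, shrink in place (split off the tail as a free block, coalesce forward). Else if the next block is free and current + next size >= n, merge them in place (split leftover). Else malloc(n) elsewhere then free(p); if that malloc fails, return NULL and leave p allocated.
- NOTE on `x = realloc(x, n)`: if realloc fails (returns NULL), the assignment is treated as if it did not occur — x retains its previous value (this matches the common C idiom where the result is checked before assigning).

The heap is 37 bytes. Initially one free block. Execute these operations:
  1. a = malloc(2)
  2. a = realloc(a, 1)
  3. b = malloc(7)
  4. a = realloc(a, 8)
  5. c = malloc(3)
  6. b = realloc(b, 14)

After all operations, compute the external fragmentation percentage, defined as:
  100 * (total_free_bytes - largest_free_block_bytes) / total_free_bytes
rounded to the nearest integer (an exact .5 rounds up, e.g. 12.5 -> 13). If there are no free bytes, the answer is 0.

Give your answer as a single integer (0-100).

Op 1: a = malloc(2) -> a = 0; heap: [0-1 ALLOC][2-36 FREE]
Op 2: a = realloc(a, 1) -> a = 0; heap: [0-0 ALLOC][1-36 FREE]
Op 3: b = malloc(7) -> b = 1; heap: [0-0 ALLOC][1-7 ALLOC][8-36 FREE]
Op 4: a = realloc(a, 8) -> a = 8; heap: [0-0 FREE][1-7 ALLOC][8-15 ALLOC][16-36 FREE]
Op 5: c = malloc(3) -> c = 16; heap: [0-0 FREE][1-7 ALLOC][8-15 ALLOC][16-18 ALLOC][19-36 FREE]
Op 6: b = realloc(b, 14) -> b = 19; heap: [0-7 FREE][8-15 ALLOC][16-18 ALLOC][19-32 ALLOC][33-36 FREE]
Free blocks: [8 4] total_free=12 largest=8 -> 100*(12-8)/12 = 400/12 ≈ 33.333 -> rounds to 33

Answer: 33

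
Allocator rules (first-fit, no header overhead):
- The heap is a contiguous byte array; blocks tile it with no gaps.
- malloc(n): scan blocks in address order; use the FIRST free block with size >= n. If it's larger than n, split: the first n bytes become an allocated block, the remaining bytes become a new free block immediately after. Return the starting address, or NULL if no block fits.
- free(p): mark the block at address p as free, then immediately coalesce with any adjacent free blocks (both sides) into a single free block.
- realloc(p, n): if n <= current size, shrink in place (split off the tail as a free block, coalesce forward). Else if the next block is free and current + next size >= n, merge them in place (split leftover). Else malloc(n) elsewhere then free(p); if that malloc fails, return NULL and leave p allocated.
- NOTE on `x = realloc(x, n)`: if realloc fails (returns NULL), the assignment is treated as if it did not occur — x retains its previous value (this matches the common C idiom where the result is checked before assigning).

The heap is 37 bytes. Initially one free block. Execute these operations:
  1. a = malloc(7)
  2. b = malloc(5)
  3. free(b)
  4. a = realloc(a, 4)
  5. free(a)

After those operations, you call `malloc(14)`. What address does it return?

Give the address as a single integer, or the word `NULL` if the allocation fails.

Op 1: a = malloc(7) -> a = 0; heap: [0-6 ALLOC][7-36 FREE]
Op 2: b = malloc(5) -> b = 7; heap: [0-6 ALLOC][7-11 ALLOC][12-36 FREE]
Op 3: free(b) -> (freed b); heap: [0-6 ALLOC][7-36 FREE]
Op 4: a = realloc(a, 4) -> a = 0; heap: [0-3 ALLOC][4-36 FREE]
Op 5: free(a) -> (freed a); heap: [0-36 FREE]
malloc(14): first-fit scan over [0-36 FREE] -> 0

Answer: 0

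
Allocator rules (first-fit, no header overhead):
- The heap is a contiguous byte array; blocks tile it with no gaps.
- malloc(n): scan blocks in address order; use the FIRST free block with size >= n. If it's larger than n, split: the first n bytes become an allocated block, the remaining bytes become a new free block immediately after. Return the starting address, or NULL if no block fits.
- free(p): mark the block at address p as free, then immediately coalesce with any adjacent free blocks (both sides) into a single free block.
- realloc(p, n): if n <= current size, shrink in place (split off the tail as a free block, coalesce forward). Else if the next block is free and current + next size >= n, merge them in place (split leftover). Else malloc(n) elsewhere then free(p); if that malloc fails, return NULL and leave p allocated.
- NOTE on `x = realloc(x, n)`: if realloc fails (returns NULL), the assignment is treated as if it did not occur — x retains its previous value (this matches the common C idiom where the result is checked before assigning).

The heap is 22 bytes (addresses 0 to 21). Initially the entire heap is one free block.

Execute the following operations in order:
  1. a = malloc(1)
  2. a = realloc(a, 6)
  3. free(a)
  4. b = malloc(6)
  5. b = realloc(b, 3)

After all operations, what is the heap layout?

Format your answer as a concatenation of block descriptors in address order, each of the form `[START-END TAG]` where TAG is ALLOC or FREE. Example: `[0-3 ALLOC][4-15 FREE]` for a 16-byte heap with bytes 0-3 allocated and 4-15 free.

Op 1: a = malloc(1) -> a = 0; heap: [0-0 ALLOC][1-21 FREE]
Op 2: a = realloc(a, 6) -> a = 0; heap: [0-5 ALLOC][6-21 FREE]
Op 3: free(a) -> (freed a); heap: [0-21 FREE]
Op 4: b = malloc(6) -> b = 0; heap: [0-5 ALLOC][6-21 FREE]
Op 5: b = realloc(b, 3) -> b = 0; heap: [0-2 ALLOC][3-21 FREE]

Answer: [0-2 ALLOC][3-21 FREE]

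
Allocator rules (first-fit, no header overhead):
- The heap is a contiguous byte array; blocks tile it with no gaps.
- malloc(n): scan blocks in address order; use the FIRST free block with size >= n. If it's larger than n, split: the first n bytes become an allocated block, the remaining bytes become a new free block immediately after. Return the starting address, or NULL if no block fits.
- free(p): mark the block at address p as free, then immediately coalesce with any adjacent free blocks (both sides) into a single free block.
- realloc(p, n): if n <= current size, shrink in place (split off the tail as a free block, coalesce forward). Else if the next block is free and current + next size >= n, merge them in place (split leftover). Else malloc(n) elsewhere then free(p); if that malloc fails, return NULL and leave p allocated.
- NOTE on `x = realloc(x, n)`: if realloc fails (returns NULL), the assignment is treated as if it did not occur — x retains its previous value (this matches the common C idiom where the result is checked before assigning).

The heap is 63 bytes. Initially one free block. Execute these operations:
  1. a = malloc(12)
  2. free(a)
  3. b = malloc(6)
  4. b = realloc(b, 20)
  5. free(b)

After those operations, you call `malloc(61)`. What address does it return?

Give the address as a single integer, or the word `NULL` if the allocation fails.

Op 1: a = malloc(12) -> a = 0; heap: [0-11 ALLOC][12-62 FREE]
Op 2: free(a) -> (freed a); heap: [0-62 FREE]
Op 3: b = malloc(6) -> b = 0; heap: [0-5 ALLOC][6-62 FREE]
Op 4: b = realloc(b, 20) -> b = 0; heap: [0-19 ALLOC][20-62 FREE]
Op 5: free(b) -> (freed b); heap: [0-62 FREE]
malloc(61): first-fit scan over [0-62 FREE] -> 0

Answer: 0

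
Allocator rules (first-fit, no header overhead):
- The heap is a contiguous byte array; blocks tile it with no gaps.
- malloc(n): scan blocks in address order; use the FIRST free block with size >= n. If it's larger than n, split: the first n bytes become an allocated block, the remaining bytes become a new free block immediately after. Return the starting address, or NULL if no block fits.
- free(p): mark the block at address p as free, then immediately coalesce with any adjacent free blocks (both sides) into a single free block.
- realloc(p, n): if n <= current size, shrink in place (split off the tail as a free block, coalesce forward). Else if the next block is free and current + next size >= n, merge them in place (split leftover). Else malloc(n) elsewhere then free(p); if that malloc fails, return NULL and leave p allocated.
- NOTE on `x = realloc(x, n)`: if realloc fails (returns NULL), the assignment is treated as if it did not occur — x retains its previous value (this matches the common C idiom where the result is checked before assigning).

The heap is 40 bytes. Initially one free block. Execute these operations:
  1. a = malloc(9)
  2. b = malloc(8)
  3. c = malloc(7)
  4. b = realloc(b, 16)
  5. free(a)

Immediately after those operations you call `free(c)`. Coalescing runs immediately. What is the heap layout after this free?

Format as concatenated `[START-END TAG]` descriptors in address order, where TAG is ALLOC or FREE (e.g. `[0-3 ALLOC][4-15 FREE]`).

Op 1: a = malloc(9) -> a = 0; heap: [0-8 ALLOC][9-39 FREE]
Op 2: b = malloc(8) -> b = 9; heap: [0-8 ALLOC][9-16 ALLOC][17-39 FREE]
Op 3: c = malloc(7) -> c = 17; heap: [0-8 ALLOC][9-16 ALLOC][17-23 ALLOC][24-39 FREE]
Op 4: b = realloc(b, 16) -> b = 24; heap: [0-8 ALLOC][9-16 FREE][17-23 ALLOC][24-39 ALLOC]
Op 5: free(a) -> (freed a); heap: [0-16 FREE][17-23 ALLOC][24-39 ALLOC]
free(c): c = 17 -> block [17-23 ALLOC]; mark free, coalesce with adjacent free neighbors -> [0-23 FREE][24-39 ALLOC]

Answer: [0-23 FREE][24-39 ALLOC]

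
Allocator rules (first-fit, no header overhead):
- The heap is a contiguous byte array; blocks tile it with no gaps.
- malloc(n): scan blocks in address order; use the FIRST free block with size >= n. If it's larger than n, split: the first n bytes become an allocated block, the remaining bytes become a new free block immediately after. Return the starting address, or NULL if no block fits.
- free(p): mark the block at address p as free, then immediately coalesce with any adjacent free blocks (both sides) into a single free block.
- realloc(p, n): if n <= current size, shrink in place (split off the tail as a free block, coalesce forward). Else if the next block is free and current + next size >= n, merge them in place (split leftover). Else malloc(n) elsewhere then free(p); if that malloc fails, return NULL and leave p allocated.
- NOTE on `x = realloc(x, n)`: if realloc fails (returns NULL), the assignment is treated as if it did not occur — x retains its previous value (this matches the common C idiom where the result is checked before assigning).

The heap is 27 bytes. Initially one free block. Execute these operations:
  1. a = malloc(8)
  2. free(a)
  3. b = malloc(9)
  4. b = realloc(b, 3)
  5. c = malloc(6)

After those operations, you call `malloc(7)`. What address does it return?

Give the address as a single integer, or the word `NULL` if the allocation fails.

Answer: 9

Derivation:
Op 1: a = malloc(8) -> a = 0; heap: [0-7 ALLOC][8-26 FREE]
Op 2: free(a) -> (freed a); heap: [0-26 FREE]
Op 3: b = malloc(9) -> b = 0; heap: [0-8 ALLOC][9-26 FREE]
Op 4: b = realloc(b, 3) -> b = 0; heap: [0-2 ALLOC][3-26 FREE]
Op 5: c = malloc(6) -> c = 3; heap: [0-2 ALLOC][3-8 ALLOC][9-26 FREE]
malloc(7): first-fit scan over [0-2 ALLOC][3-8 ALLOC][9-26 FREE] -> 9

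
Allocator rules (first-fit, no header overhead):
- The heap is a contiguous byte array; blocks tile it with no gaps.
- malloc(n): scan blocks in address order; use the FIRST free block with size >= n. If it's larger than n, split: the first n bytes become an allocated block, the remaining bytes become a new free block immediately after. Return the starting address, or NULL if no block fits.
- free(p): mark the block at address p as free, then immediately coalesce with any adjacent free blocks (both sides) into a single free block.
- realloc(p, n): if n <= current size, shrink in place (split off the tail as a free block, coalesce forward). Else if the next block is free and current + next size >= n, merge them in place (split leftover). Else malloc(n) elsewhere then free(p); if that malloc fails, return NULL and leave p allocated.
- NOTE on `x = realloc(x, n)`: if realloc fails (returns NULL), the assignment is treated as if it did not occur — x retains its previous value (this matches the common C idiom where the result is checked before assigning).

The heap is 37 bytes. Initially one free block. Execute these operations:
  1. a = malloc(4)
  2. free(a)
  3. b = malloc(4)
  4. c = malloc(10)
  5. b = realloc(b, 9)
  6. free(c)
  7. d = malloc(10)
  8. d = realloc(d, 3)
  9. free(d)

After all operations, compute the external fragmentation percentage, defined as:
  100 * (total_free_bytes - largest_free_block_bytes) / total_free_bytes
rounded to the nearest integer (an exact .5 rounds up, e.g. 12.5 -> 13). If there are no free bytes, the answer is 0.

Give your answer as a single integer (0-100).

Op 1: a = malloc(4) -> a = 0; heap: [0-3 ALLOC][4-36 FREE]
Op 2: free(a) -> (freed a); heap: [0-36 FREE]
Op 3: b = malloc(4) -> b = 0; heap: [0-3 ALLOC][4-36 FREE]
Op 4: c = malloc(10) -> c = 4; heap: [0-3 ALLOC][4-13 ALLOC][14-36 FREE]
Op 5: b = realloc(b, 9) -> b = 14; heap: [0-3 FREE][4-13 ALLOC][14-22 ALLOC][23-36 FREE]
Op 6: free(c) -> (freed c); heap: [0-13 FREE][14-22 ALLOC][23-36 FREE]
Op 7: d = malloc(10) -> d = 0; heap: [0-9 ALLOC][10-13 FREE][14-22 ALLOC][23-36 FREE]
Op 8: d = realloc(d, 3) -> d = 0; heap: [0-2 ALLOC][3-13 FREE][14-22 ALLOC][23-36 FREE]
Op 9: free(d) -> (freed d); heap: [0-13 FREE][14-22 ALLOC][23-36 FREE]
Free blocks: [14 14] total_free=28 largest=14 -> 100*(28-14)/28 = 1400/28 = 50

Answer: 50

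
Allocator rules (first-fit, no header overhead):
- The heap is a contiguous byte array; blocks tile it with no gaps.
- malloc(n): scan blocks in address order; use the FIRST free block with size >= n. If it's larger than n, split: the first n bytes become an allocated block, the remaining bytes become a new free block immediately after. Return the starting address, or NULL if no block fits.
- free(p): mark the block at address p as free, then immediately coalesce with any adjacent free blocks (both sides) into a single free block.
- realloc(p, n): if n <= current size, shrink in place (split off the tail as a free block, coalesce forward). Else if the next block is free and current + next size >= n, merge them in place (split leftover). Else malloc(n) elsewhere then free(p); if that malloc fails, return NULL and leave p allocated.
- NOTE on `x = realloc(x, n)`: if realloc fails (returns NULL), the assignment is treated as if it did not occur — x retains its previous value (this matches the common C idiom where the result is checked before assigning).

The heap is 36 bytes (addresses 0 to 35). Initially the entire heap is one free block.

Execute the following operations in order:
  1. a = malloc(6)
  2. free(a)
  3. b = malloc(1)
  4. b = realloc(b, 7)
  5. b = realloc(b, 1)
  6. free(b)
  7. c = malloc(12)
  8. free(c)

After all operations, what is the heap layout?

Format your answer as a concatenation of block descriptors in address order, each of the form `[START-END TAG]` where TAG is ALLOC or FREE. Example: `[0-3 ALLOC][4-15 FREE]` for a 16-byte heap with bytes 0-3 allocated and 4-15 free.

Op 1: a = malloc(6) -> a = 0; heap: [0-5 ALLOC][6-35 FREE]
Op 2: free(a) -> (freed a); heap: [0-35 FREE]
Op 3: b = malloc(1) -> b = 0; heap: [0-0 ALLOC][1-35 FREE]
Op 4: b = realloc(b, 7) -> b = 0; heap: [0-6 ALLOC][7-35 FREE]
Op 5: b = realloc(b, 1) -> b = 0; heap: [0-0 ALLOC][1-35 FREE]
Op 6: free(b) -> (freed b); heap: [0-35 FREE]
Op 7: c = malloc(12) -> c = 0; heap: [0-11 ALLOC][12-35 FREE]
Op 8: free(c) -> (freed c); heap: [0-35 FREE]

Answer: [0-35 FREE]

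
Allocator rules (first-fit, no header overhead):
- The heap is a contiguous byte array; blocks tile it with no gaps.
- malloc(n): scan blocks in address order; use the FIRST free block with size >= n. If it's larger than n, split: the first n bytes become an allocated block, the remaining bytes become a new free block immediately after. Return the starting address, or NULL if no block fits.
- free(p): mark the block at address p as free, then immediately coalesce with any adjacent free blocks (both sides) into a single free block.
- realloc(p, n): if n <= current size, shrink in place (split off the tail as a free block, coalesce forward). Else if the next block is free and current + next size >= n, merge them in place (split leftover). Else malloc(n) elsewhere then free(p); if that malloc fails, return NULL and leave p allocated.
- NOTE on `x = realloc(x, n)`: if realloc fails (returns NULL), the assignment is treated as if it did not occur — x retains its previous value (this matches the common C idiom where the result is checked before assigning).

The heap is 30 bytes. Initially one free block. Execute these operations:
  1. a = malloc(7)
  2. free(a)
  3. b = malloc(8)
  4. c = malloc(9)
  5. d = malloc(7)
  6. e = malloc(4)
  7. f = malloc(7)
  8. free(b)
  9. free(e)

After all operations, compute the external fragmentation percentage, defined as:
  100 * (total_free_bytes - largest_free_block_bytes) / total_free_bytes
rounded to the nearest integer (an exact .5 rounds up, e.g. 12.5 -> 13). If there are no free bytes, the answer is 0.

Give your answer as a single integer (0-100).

Answer: 43

Derivation:
Op 1: a = malloc(7) -> a = 0; heap: [0-6 ALLOC][7-29 FREE]
Op 2: free(a) -> (freed a); heap: [0-29 FREE]
Op 3: b = malloc(8) -> b = 0; heap: [0-7 ALLOC][8-29 FREE]
Op 4: c = malloc(9) -> c = 8; heap: [0-7 ALLOC][8-16 ALLOC][17-29 FREE]
Op 5: d = malloc(7) -> d = 17; heap: [0-7 ALLOC][8-16 ALLOC][17-23 ALLOC][24-29 FREE]
Op 6: e = malloc(4) -> e = 24; heap: [0-7 ALLOC][8-16 ALLOC][17-23 ALLOC][24-27 ALLOC][28-29 FREE]
Op 7: f = malloc(7) -> f = NULL; heap: [0-7 ALLOC][8-16 ALLOC][17-23 ALLOC][24-27 ALLOC][28-29 FREE]
Op 8: free(b) -> (freed b); heap: [0-7 FREE][8-16 ALLOC][17-23 ALLOC][24-27 ALLOC][28-29 FREE]
Op 9: free(e) -> (freed e); heap: [0-7 FREE][8-16 ALLOC][17-23 ALLOC][24-29 FREE]
Free blocks: [8 6] total_free=14 largest=8 -> 100*(14-8)/14 = 600/14 ≈ 42.857 -> rounds to 43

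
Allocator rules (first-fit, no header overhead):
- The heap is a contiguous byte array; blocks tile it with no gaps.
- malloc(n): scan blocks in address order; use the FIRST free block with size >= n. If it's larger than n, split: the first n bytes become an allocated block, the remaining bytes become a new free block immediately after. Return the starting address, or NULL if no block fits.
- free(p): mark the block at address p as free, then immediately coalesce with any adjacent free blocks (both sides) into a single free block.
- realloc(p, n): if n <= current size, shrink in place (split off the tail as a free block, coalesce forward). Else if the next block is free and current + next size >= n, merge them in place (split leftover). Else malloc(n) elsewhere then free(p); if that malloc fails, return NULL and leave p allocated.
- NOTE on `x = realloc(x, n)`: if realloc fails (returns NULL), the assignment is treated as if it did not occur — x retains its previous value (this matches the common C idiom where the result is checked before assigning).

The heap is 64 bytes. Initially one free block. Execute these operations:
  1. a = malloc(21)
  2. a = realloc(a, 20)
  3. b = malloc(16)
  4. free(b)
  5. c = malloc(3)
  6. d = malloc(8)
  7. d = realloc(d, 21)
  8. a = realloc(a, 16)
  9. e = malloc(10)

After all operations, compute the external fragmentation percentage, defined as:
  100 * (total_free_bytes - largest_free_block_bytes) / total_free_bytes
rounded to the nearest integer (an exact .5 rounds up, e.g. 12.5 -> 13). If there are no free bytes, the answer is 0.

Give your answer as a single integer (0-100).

Answer: 29

Derivation:
Op 1: a = malloc(21) -> a = 0; heap: [0-20 ALLOC][21-63 FREE]
Op 2: a = realloc(a, 20) -> a = 0; heap: [0-19 ALLOC][20-63 FREE]
Op 3: b = malloc(16) -> b = 20; heap: [0-19 ALLOC][20-35 ALLOC][36-63 FREE]
Op 4: free(b) -> (freed b); heap: [0-19 ALLOC][20-63 FREE]
Op 5: c = malloc(3) -> c = 20; heap: [0-19 ALLOC][20-22 ALLOC][23-63 FREE]
Op 6: d = malloc(8) -> d = 23; heap: [0-19 ALLOC][20-22 ALLOC][23-30 ALLOC][31-63 FREE]
Op 7: d = realloc(d, 21) -> d = 23; heap: [0-19 ALLOC][20-22 ALLOC][23-43 ALLOC][44-63 FREE]
Op 8: a = realloc(a, 16) -> a = 0; heap: [0-15 ALLOC][16-19 FREE][20-22 ALLOC][23-43 ALLOC][44-63 FREE]
Op 9: e = malloc(10) -> e = 44; heap: [0-15 ALLOC][16-19 FREE][20-22 ALLOC][23-43 ALLOC][44-53 ALLOC][54-63 FREE]
Free blocks: [4 10] total_free=14 largest=10 -> 100*(14-10)/14 = 400/14 ≈ 28.571 -> rounds to 29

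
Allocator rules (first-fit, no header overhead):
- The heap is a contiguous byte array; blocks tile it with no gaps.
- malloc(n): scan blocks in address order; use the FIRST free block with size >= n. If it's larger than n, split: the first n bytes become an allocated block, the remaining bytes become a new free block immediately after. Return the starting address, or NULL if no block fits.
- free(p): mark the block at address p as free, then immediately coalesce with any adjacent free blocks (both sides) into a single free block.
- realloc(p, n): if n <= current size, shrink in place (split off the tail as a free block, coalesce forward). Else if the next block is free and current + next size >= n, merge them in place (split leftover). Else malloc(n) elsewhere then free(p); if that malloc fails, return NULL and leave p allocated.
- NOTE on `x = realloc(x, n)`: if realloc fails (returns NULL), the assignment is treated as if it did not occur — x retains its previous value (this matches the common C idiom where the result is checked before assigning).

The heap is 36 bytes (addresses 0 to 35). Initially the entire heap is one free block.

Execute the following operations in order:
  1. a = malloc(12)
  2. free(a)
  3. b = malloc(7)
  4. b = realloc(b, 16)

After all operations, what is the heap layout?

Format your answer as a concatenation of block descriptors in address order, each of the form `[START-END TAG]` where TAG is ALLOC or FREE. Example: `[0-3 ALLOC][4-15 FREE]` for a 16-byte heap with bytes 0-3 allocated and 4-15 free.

Answer: [0-15 ALLOC][16-35 FREE]

Derivation:
Op 1: a = malloc(12) -> a = 0; heap: [0-11 ALLOC][12-35 FREE]
Op 2: free(a) -> (freed a); heap: [0-35 FREE]
Op 3: b = malloc(7) -> b = 0; heap: [0-6 ALLOC][7-35 FREE]
Op 4: b = realloc(b, 16) -> b = 0; heap: [0-15 ALLOC][16-35 FREE]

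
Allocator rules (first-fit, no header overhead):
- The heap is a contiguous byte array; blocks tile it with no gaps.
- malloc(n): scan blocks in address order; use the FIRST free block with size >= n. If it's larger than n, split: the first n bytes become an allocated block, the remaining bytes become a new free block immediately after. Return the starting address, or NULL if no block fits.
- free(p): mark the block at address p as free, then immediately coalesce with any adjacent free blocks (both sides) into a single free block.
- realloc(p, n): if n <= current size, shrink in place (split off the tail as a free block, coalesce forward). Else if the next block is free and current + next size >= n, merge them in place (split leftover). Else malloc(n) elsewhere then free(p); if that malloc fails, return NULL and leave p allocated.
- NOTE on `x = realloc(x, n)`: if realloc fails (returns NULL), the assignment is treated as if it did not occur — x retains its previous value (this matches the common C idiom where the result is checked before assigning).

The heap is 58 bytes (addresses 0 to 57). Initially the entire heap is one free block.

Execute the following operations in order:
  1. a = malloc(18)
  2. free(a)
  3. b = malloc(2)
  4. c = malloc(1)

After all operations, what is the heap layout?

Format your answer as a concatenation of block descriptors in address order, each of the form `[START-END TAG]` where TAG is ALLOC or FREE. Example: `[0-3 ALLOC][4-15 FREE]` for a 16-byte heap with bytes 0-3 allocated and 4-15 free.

Answer: [0-1 ALLOC][2-2 ALLOC][3-57 FREE]

Derivation:
Op 1: a = malloc(18) -> a = 0; heap: [0-17 ALLOC][18-57 FREE]
Op 2: free(a) -> (freed a); heap: [0-57 FREE]
Op 3: b = malloc(2) -> b = 0; heap: [0-1 ALLOC][2-57 FREE]
Op 4: c = malloc(1) -> c = 2; heap: [0-1 ALLOC][2-2 ALLOC][3-57 FREE]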